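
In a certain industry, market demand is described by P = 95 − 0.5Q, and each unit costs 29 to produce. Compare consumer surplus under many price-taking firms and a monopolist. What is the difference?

Perfect competition: P = MC = 29, so 95 − 0.5Q = 29 and Q = 132.
CS = ½·(95 − 29)·132 = 4356.
The monopolist equates marginal revenue to marginal cost: 95 − Q = 29, so Q = 66. From demand, P = 62.
CS = ½·(95 − 62)·66 = 1089.
Change in consumer surplus: 1089 − 4356 = −3267.

CS falls by 3267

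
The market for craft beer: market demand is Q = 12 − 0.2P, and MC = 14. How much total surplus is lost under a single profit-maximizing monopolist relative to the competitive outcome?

Inverting demand: P = 60 − 5Q.
Competitive firms price at marginal cost: P = 14, giving Q = 9.2.
The monopolist equates marginal revenue to marginal cost: 60 − 10Q = 14, so Q = 4.6. From demand, P = 37.
DWL is the triangle between Q = 4.6 and Q = 9.2: ½·(9.2 − 4.6)·(37 − 14) = 52.9.

DWL = 52.9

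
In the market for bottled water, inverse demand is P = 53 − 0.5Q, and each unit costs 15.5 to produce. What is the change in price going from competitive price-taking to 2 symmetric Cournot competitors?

P rises by 12.5

Competitive firms price at marginal cost: P = 15.5, giving Q = 75.
In a 2-firm Cournot equilibrium, symmetry and the first-order condition give q = (53 − 15.5)/(1.5) = 25. So Q = 50 and P = 28.
Change in price: 28 − 15.5 = 12.5.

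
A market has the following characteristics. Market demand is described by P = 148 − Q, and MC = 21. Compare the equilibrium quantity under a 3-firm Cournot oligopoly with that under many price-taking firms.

Cournot with 3 identical firms: the symmetric best-response condition is 148 − 4q = 21. Each firm produces q = 31.75, total output Q = 95.25, price P = 52.75.
Competitive firms price at marginal cost: P = 21, giving Q = 127.

Cournot: Q = 95.25; Competition: Q = 127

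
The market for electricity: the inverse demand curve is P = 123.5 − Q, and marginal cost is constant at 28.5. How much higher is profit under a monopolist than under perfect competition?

π rises by 2256.25

Under competition P = MC = 28.5, so Q = (123.5 − 28.5)/1 = 95.
Profit = (28.5 − 28.5)·95 = 0.
Monopoly sets MR = MC: 123.5 − 2Q = 28.5 ⇒ Q = 47.5, P = 123.5 − 47.5 = 76.
Profit = (76 − 28.5)·47.5 = 2256.25.
Change in profit: 2256.25 − 0 = 2256.25.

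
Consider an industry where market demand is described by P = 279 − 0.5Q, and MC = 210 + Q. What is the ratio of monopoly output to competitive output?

Monopoly sets MR = MC: 279 − Q = 210 + Q ⇒ Q = 34.5, P = 279 − 0.5·34.5 = 261.75.
Under competition P = MC: 279 − 0.5Q = 210 + Q ⇒ Q = 46, P = 256.
Ratio Q_m/Q_c = 34.5/46 = 0.75.

Q_m/Q_c = 0.75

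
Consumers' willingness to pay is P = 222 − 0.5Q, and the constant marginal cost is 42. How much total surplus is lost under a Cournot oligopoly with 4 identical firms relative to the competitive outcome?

Perfect competition: P = MC = 42, so 222 − 0.5Q = 42 and Q = 360.
In a 4-firm Cournot equilibrium, symmetry and the first-order condition give q = (222 − 42)/(2.5) = 72. So Q = 288 and P = 78.
DWL is the triangle between Q = 288 and Q = 360: ½·(360 − 288)·(78 − 42) = 1296.

DWL = 1296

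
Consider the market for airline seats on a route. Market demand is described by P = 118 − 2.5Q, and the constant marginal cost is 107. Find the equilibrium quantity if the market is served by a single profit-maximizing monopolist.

A monopolist chooses Q where MR = MC. MR = 118 − 5Q; setting this equal to 107 gives Q = 2.2 and P = 112.5.

Q = 2.2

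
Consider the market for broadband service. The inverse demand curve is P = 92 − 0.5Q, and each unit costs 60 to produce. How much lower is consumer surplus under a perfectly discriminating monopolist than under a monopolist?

Consumer surplus falls by 256

The monopolist equates marginal revenue to marginal cost: 92 − Q = 60, so Q = 32. From demand, P = 76.
CS = ½·(92 − 76)·32 = 256.
With perfect price discrimination, output is the efficient level Q = 64 (where demand meets MC), but every buyer pays their willingness to pay: CS = 0 and PS = total surplus.
CS = 0.
Change in consumer surplus: 0 − 256 = −256.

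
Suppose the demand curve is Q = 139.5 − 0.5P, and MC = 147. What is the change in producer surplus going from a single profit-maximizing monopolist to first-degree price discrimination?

Inverting demand: P = 279 − 2Q.
A monopolist chooses Q where MR = MC. MR = 279 − 4Q; setting this equal to 147 gives Q = 33 and P = 213.
PS = (213 − 147)·33 = 2178.
Under first-degree price discrimination the firm charges each unit its demand price and produces up to where P = MC, i.e. Q = 66. Consumer surplus is zero; producer surplus equals total surplus.
PS = ½·(279 − 147)·66 = 4356.
Change in producer surplus: 4356 − 2178 = 2178.

PS rises by 2178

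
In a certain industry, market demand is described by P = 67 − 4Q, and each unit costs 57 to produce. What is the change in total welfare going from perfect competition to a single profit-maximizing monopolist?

Competitive firms price at marginal cost: P = 57, giving Q = 2.5.
CS = ½·(67 − 57)·2.5 = 12.5; PS = (57 − 57)·2.5 = 0; TS = 12.5.
Monopoly sets MR = MC: 67 − 8Q = 57 ⇒ Q = 1.25, P = 67 − 4·1.25 = 62.
CS = ½·(67 − 62)·1.25 = 3.125; PS = (62 − 57)·1.25 = 6.25; TS = 9.375.
Change in total welfare: 9.375 − 12.5 = −3.125.

TS falls by 3.125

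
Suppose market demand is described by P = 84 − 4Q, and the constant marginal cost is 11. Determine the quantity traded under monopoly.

Q = 9.125

A monopolist chooses Q where MR = MC. MR = 84 − 8Q; setting this equal to 11 gives Q = 9.125 and P = 47.5.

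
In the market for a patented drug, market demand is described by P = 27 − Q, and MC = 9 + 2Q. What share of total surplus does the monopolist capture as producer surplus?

The monopolist equates marginal revenue to marginal cost: 27 − 2Q = 9 + 2Q, so Q = 4.5. From demand, P = 22.5.
CS = ½·(27 − 22.5)·4.5 = 10.125.
PS = P·Q − VC(Q) = 22.5·4.5 − (9·4.5 + ½·2·4.5²) = 40.5.
Share captured = PS/TS = 40.5/50.625 = 0.8.

PS/TS = 0.8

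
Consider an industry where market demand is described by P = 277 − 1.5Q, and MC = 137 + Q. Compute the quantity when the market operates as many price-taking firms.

Under competition P = MC: 277 − 1.5Q = 137 + Q ⇒ Q = 56, P = 193.

Q = 56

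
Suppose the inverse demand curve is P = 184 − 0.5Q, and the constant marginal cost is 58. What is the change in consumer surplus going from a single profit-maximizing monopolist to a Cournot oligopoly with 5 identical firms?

Consumer surplus rises by 7056

Monopoly sets MR = MC: 184 − Q = 58 ⇒ Q = 126, P = 184 − 0.5·126 = 121.
CS = ½·(184 − 121)·126 = 3969.
In a 5-firm Cournot equilibrium, symmetry and the first-order condition give q = (184 − 58)/(3) = 42. So Q = 210 and P = 79.
CS = ½·(184 − 79)·210 = 11025.
Change in consumer surplus: 11025 − 3969 = 7056.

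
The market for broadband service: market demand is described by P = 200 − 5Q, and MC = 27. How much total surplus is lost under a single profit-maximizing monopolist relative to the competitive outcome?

Perfect competition: P = MC = 27, so 200 − 5Q = 27 and Q = 34.6.
A monopolist chooses Q where MR = MC. MR = 200 − 10Q; setting this equal to 27 gives Q = 17.3 and P = 113.5.
DWL is the triangle between Q = 17.3 and Q = 34.6: ½·(34.6 − 17.3)·(113.5 − 27) = 748.225.

DWL = 748.225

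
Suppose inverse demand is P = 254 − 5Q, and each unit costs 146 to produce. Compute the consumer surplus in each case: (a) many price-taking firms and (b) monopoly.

Competitive firms price at marginal cost: P = 146, giving Q = 21.6.
CS = ½·(254 − 146)·21.6 = 1166.4.
The monopolist equates marginal revenue to marginal cost: 254 − 10Q = 146, so Q = 10.8. From demand, P = 200.
CS = ½·(254 − 200)·10.8 = 291.6.

Competition: CS = 1166.4; Monopoly: CS = 291.6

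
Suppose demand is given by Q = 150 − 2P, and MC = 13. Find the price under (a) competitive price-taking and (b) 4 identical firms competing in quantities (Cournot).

Inverting demand: P = 75 − 0.5Q.
Under competition P = MC = 13, so Q = (75 − 13)/0.5 = 124.
In a 4-firm Cournot equilibrium, symmetry and the first-order condition give q = (75 − 13)/(2.5) = 24.8. So Q = 99.2 and P = 25.4.

Competition: P = 13; Cournot: P = 25.4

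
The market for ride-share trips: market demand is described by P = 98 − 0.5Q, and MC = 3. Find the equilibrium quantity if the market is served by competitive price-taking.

Perfect competition: P = MC = 3, so 98 − 0.5Q = 3 and Q = 190.

Q = 190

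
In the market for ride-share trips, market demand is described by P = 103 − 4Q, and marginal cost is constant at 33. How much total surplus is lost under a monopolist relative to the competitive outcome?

DWL = 153.125

Perfect competition: P = MC = 33, so 103 − 4Q = 33 and Q = 17.5.
Monopoly sets MR = MC: 103 − 8Q = 33 ⇒ Q = 8.75, P = 103 − 4·8.75 = 68.
DWL is the triangle between Q = 8.75 and Q = 17.5: ½·(17.5 − 8.75)·(68 − 33) = 153.125.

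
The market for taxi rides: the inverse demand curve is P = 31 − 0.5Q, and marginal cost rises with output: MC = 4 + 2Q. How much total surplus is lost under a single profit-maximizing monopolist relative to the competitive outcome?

Under competition P = MC: 31 − 0.5Q = 4 + 2Q ⇒ Q = 10.8, P = 25.6.
The monopolist equates marginal revenue to marginal cost: 31 − Q = 4 + 2Q, so Q = 9. From demand, P = 26.5.
CS = ½·(31 − 25.6)·10.8 = 29.16; PS = (25.6·10.8 − 4·10.8 − ½·2·10.8²) = 116.64; TS = 145.8.
CS = ½·(31 − 26.5)·9 = 20.25; PS = (26.5·9 − 4·9 − ½·2·9²) = 121.5; TS = 141.75.
DWL = 145.8 − 141.75 = 4.05.

DWL = 4.05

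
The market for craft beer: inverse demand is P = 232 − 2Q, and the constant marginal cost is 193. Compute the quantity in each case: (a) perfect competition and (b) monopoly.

Competition: Q = 19.5; Monopoly: Q = 9.75

Perfect competition: P = MC = 193, so 232 − 2Q = 193 and Q = 19.5.
The monopolist equates marginal revenue to marginal cost: 232 − 4Q = 193, so Q = 9.75. From demand, P = 212.5.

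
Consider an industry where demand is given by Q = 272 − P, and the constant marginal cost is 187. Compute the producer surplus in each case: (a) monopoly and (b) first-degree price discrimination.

Inverting demand: P = 272 − Q.
The monopolist equates marginal revenue to marginal cost: 272 − 2Q = 187, so Q = 42.5. From demand, P = 229.5.
PS = (229.5 − 187)·42.5 = 1806.25.
With perfect price discrimination, output is the efficient level Q = 85 (where demand meets MC), but every buyer pays their willingness to pay: CS = 0 and PS = total surplus.
PS = ½·(272 − 187)·85 = 3612.5.

Monopoly: PS = 1806.25; Perfect PD: PS = 3612.5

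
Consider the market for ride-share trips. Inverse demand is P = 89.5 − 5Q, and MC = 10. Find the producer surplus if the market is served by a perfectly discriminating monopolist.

PS = 632.025

Under first-degree price discrimination the firm charges each unit its demand price and produces up to where P = MC, i.e. Q = 15.9. Consumer surplus is zero; producer surplus equals total surplus.
PS = ½·(89.5 − 10)·15.9 = 632.025.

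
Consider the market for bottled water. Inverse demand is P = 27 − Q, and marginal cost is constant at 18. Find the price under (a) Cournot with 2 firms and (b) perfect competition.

Cournot: P = 21; Competition: P = 18

With 2 symmetric Cournot firms, each firm's FOC gives 27 − 3q = 18, so q = 3, Q = 2·3 = 6, and P = 21.
Under competition P = MC = 18, so Q = (27 − 18)/1 = 9.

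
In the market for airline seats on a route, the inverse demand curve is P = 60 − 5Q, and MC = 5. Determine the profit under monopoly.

A monopolist chooses Q where MR = MC. MR = 60 − 10Q; setting this equal to 5 gives Q = 5.5 and P = 32.5.
Profit = (32.5 − 5)·5.5 = 151.25.

Profit = 151.25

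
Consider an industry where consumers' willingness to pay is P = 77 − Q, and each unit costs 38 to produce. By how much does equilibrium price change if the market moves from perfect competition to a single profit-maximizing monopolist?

Equilibrium price rises by 19.5

Under competition P = MC = 38, so Q = (77 − 38)/1 = 39.
Monopoly sets MR = MC: 77 − 2Q = 38 ⇒ Q = 19.5, P = 77 − 19.5 = 57.5.
Change in equilibrium price: 57.5 − 38 = 19.5.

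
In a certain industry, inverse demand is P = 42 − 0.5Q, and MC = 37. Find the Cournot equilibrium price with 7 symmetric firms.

P = 37.625

With 7 symmetric Cournot firms, each firm's FOC gives 42 − 4q = 37, so q = 1.25, Q = 7·1.25 = 8.75, and P = 37.625.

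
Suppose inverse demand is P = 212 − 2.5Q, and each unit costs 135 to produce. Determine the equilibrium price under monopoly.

P = 173.5

Monopoly sets MR = MC: 212 − 5Q = 135 ⇒ Q = 15.4, P = 212 − 2.5·15.4 = 173.5.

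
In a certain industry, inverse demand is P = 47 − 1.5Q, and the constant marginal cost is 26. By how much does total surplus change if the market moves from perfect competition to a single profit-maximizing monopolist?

Competitive firms price at marginal cost: P = 26, giving Q = 14.
CS = ½·(47 − 26)·14 = 147; PS = (26 − 26)·14 = 0; TS = 147.
The monopolist equates marginal revenue to marginal cost: 47 − 3Q = 26, so Q = 7. From demand, P = 36.5.
CS = ½·(47 − 36.5)·7 = 36.75; PS = (36.5 − 26)·7 = 73.5; TS = 110.25.
Change in total surplus: 110.25 − 147 = −36.75.

Total surplus falls by 36.75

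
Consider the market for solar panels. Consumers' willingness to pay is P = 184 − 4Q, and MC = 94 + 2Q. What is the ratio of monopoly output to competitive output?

Monopoly sets MR = MC: 184 − 8Q = 94 + 2Q ⇒ Q = 9, P = 184 − 4·9 = 148.
Under competition P = MC: 184 − 4Q = 94 + 2Q ⇒ Q = 15, P = 124.
Ratio Q_m/Q_c = 9/15 = 0.6.

Q_m/Q_c = 0.6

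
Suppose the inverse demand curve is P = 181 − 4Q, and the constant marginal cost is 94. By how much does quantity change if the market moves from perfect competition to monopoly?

Quantity falls by 10.875

Under competition P = MC = 94, so Q = (181 − 94)/4 = 21.75.
Monopoly sets MR = MC: 181 − 8Q = 94 ⇒ Q = 10.875, P = 181 − 4·10.875 = 137.5.
Change in quantity: 10.875 − 21.75 = −10.875.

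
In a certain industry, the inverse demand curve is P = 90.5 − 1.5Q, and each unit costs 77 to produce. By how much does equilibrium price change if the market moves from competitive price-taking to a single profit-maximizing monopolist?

Equilibrium price rises by 6.75

Competitive firms price at marginal cost: P = 77, giving Q = 9.
Monopoly sets MR = MC: 90.5 − 3Q = 77 ⇒ Q = 4.5, P = 90.5 − 1.5·4.5 = 83.75.
Change in equilibrium price: 83.75 − 77 = 6.75.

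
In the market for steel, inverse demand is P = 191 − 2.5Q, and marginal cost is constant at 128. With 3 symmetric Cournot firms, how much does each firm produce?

In a 3-firm Cournot equilibrium, symmetry and the first-order condition give q = (191 − 128)/(10) = 6.3. So Q = 18.9 and P = 143.75.

q_i = 6.3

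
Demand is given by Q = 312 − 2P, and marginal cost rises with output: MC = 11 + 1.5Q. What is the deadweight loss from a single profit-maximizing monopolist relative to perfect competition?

DWL = 210.25

Inverting demand: P = 156 − 0.5Q.
Under competition P = MC: 156 − 0.5Q = 11 + 1.5Q ⇒ Q = 72.5, P = 119.75.
The monopolist equates marginal revenue to marginal cost: 156 − Q = 11 + 1.5Q, so Q = 58. From demand, P = 127.
CS = ½·(156 − 119.75)·72.5 = 21025/16; PS = (119.75·72.5 − 11·72.5 − ½·1.5·72.5²) = 63075/16; TS = 5256.25.
CS = ½·(156 − 127)·58 = 841; PS = (127·58 − 11·58 − ½·1.5·58²) = 4205; TS = 5046.
DWL = 5256.25 − 5046 = 210.25.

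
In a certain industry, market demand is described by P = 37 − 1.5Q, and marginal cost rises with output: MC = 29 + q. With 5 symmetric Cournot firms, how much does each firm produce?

Cournot with 5 identical firms: the symmetric best-response condition is 37 − 9q = 29 + q. Each firm produces q = 0.8, total output Q = 4, price P = 31.

q_i = 0.8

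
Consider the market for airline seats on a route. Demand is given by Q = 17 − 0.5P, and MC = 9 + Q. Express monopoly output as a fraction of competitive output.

Inverting demand: P = 34 − 2Q.
The monopolist equates marginal revenue to marginal cost: 34 − 4Q = 9 + Q, so Q = 5. From demand, P = 24.
Under competition P = MC: 34 − 2Q = 9 + Q ⇒ Q = 25/3, P = 52/3.
Ratio Q_m/Q_c = 5/(25/3) = 0.6.

Q_m/Q_c = 0.6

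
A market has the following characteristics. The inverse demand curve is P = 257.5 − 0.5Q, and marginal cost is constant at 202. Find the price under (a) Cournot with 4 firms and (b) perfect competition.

Cournot: P = 213.1; Competition: P = 202

In a 4-firm Cournot equilibrium, symmetry and the first-order condition give q = (257.5 − 202)/(2.5) = 22.2. So Q = 88.8 and P = 213.1.
Under competition P = MC = 202, so Q = (257.5 − 202)/0.5 = 111.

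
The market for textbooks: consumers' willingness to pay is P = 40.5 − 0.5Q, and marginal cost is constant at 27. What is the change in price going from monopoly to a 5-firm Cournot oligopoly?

Price falls by 4.5

Monopoly sets MR = MC: 40.5 − Q = 27 ⇒ Q = 13.5, P = 40.5 − 0.5·13.5 = 33.75.
Cournot with 5 identical firms: the symmetric best-response condition is 40.5 − 3q = 27. Each firm produces q = 4.5, total output Q = 22.5, price P = 29.25.
Change in price: 29.25 − 33.75 = −4.5.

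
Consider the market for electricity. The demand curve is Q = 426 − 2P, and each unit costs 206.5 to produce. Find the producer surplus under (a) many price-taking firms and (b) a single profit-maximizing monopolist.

Competition: PS = 0; Monopoly: PS = 21.125

Inverting demand: P = 213 − 0.5Q.
Under competition P = MC = 206.5, so Q = (213 − 206.5)/0.5 = 13.
PS = (206.5 − 206.5)·13 = 0.
The monopolist equates marginal revenue to marginal cost: 213 − Q = 206.5, so Q = 6.5. From demand, P = 209.75.
PS = (209.75 − 206.5)·6.5 = 21.125.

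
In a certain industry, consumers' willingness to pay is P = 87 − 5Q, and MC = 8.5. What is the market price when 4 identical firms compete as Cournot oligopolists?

P = 24.2

Cournot with 4 identical firms: the symmetric best-response condition is 87 − 25q = 8.5. Each firm produces q = 3.14, total output Q = 12.56, price P = 24.2.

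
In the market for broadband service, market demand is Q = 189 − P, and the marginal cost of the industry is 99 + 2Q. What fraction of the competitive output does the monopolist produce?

Inverting demand: P = 189 − Q.
Monopoly sets MR = MC: 189 − 2Q = 99 + 2Q ⇒ Q = 22.5, P = 189 − 22.5 = 166.5.
Competitive equilibrium sets price equal to marginal cost: 189 − Q = 99 + 2Q, so Q = 30 and P = 159.
Ratio Q_m/Q_c = 22.5/30 = 0.75.

Q_m/Q_c = 0.75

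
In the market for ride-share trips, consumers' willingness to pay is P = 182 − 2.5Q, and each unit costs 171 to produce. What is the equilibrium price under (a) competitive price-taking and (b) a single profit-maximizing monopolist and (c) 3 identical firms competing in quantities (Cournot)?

Competition: P = 171; Monopoly: P = 176.5; Cournot: P = 173.75

Perfect competition: P = MC = 171, so 182 − 2.5Q = 171 and Q = 4.4.
The monopolist equates marginal revenue to marginal cost: 182 − 5Q = 171, so Q = 2.2. From demand, P = 176.5.
In a 3-firm Cournot equilibrium, symmetry and the first-order condition give q = (182 − 171)/(10) = 1.1. So Q = 3.3 and P = 173.75.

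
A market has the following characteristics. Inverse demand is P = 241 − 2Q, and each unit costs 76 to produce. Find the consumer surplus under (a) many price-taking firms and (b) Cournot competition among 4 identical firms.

Perfect competition: P = MC = 76, so 241 − 2Q = 76 and Q = 82.5.
CS = ½·(241 − 76)·82.5 = 6806.25.
In a 4-firm Cournot equilibrium, symmetry and the first-order condition give q = (241 − 76)/(10) = 16.5. So Q = 66 and P = 109.
CS = ½·(241 − 109)·66 = 4356.

Competition: CS = 6806.25; Cournot: CS = 4356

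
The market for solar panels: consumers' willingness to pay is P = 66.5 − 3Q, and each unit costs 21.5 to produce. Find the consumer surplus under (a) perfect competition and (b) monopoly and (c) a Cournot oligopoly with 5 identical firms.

Competition: CS = 337.5; Monopoly: CS = 84.375; Cournot: CS = 234.375

Under competition P = MC = 21.5, so Q = (66.5 − 21.5)/3 = 15.
CS = ½·(66.5 − 21.5)·15 = 337.5.
A monopolist chooses Q where MR = MC. MR = 66.5 − 6Q; setting this equal to 21.5 gives Q = 7.5 and P = 44.
CS = ½·(66.5 − 44)·7.5 = 84.375.
In a 5-firm Cournot equilibrium, symmetry and the first-order condition give q = (66.5 − 21.5)/(18) = 2.5. So Q = 12.5 and P = 29.
CS = ½·(66.5 − 29)·12.5 = 234.375.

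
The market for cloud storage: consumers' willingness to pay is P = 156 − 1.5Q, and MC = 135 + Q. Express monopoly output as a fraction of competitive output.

Q_m/Q_c = 0.625

The monopolist equates marginal revenue to marginal cost: 156 − 3Q = 135 + Q, so Q = 5.25. From demand, P = 148.125.
Competitive equilibrium sets price equal to marginal cost: 156 − 1.5Q = 135 + Q, so Q = 8.4 and P = 143.4.
Ratio Q_m/Q_c = 5.25/8.4 = 0.625.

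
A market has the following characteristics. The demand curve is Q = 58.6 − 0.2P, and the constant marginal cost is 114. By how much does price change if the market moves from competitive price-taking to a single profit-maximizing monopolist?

Inverting demand: P = 293 − 5Q.
Under competition P = MC = 114, so Q = (293 − 114)/5 = 35.8.
The monopolist equates marginal revenue to marginal cost: 293 − 10Q = 114, so Q = 17.9. From demand, P = 203.5.
Change in price: 203.5 − 114 = 89.5.

Price rises by 89.5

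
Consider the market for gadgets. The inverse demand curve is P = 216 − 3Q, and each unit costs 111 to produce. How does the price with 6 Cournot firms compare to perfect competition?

Cournot: P = 126; Competition: P = 111

With 6 symmetric Cournot firms, each firm's FOC gives 216 − 21q = 111, so q = 5, Q = 6·5 = 30, and P = 126.
Competitive firms price at marginal cost: P = 111, giving Q = 35.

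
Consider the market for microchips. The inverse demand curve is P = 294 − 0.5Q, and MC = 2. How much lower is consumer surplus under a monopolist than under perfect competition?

CS falls by 63948

Competitive firms price at marginal cost: P = 2, giving Q = 584.
CS = ½·(294 − 2)·584 = 85264.
A monopolist chooses Q where MR = MC. MR = 294 − Q; setting this equal to 2 gives Q = 292 and P = 148.
CS = ½·(294 − 148)·292 = 21316.
Change in consumer surplus: 21316 − 85264 = −63948.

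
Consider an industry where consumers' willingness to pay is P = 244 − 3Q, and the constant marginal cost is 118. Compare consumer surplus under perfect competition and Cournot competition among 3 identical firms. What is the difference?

Perfect competition: P = MC = 118, so 244 − 3Q = 118 and Q = 42.
CS = ½·(244 − 118)·42 = 2646.
In a 3-firm Cournot equilibrium, symmetry and the first-order condition give q = (244 − 118)/(12) = 10.5. So Q = 31.5 and P = 149.5.
CS = ½·(244 − 149.5)·31.5 = 1488.375.
Change in consumer surplus: 1488.375 − 2646 = −1157.625.

Consumer surplus falls by 1157.625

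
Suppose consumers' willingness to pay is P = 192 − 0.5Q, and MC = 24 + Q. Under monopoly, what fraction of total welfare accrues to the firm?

PS/TS = 0.8

The monopolist equates marginal revenue to marginal cost: 192 − Q = 24 + Q, so Q = 84. From demand, P = 150.
CS = ½·(192 − 150)·84 = 1764.
PS = P·Q − VC(Q) = 150·84 − (24·84 + ½·1·84²) = 7056.
Share captured = PS/TS = 7056/8820 = 0.8.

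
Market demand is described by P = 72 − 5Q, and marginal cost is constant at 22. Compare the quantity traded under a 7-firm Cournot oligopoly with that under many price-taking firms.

Cournot: Q = 8.75; Competition: Q = 10

With 7 symmetric Cournot firms, each firm's FOC gives 72 − 40q = 22, so q = 1.25, Q = 7·1.25 = 8.75, and P = 28.25.
Under competition P = MC = 22, so Q = (72 − 22)/5 = 10.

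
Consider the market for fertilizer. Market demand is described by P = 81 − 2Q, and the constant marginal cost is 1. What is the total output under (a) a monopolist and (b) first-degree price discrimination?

The monopolist equates marginal revenue to marginal cost: 81 − 4Q = 1, so Q = 20. From demand, P = 41.
With perfect price discrimination, output is the efficient level Q = 40 (where demand meets MC), but every buyer pays their willingness to pay: CS = 0 and PS = total surplus.

Monopoly: Q = 20; Perfect PD: Q = 40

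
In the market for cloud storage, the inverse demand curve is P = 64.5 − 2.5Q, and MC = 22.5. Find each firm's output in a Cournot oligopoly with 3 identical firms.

In a 3-firm Cournot equilibrium, symmetry and the first-order condition give q = (64.5 − 22.5)/(10) = 4.2. So Q = 12.6 and P = 33.

q_i = 4.2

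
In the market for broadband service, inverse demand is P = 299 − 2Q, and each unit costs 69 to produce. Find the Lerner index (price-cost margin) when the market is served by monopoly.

Lerner index = 0.625

Monopoly sets MR = MC: 299 − 4Q = 69 ⇒ Q = 57.5, P = 299 − 2·57.5 = 184.
Lerner index = (P − MC)/P = (184 − 69)/184 = 0.625.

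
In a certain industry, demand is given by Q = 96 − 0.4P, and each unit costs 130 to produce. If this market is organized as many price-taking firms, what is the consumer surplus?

Inverting demand: P = 240 − 2.5Q.
Under competition P = MC = 130, so Q = (240 − 130)/2.5 = 44.
CS = ½·(240 − 130)·44 = 2420.

CS = 2420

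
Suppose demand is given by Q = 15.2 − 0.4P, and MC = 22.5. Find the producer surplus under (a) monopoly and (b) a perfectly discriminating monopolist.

Monopoly: PS = 24.025; Perfect PD: PS = 48.05

Inverting demand: P = 38 − 2.5Q.
The monopolist equates marginal revenue to marginal cost: 38 − 5Q = 22.5, so Q = 3.1. From demand, P = 30.25.
PS = (30.25 − 22.5)·3.1 = 24.025.
With perfect price discrimination, output is the efficient level Q = 6.2 (where demand meets MC), but every buyer pays their willingness to pay: CS = 0 and PS = total surplus.
PS = ½·(38 − 22.5)·6.2 = 48.05.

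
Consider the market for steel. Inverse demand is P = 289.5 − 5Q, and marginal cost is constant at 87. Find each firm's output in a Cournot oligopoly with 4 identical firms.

q_i = 8.1

In a 4-firm Cournot equilibrium, symmetry and the first-order condition give q = (289.5 − 87)/(25) = 8.1. So Q = 32.4 and P = 127.5.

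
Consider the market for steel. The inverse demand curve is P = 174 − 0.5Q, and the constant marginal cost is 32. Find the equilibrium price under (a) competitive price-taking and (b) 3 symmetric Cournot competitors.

Competition: P = 32; Cournot: P = 67.5

Competitive firms price at marginal cost: P = 32, giving Q = 284.
Cournot with 3 identical firms: the symmetric best-response condition is 174 − 2q = 32. Each firm produces q = 71, total output Q = 213, price P = 67.5.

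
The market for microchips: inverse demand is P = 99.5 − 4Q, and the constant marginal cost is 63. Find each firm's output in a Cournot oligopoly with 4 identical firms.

q_i = 1.825

Cournot with 4 identical firms: the symmetric best-response condition is 99.5 − 20q = 63. Each firm produces q = 1.825, total output Q = 7.3, price P = 70.3.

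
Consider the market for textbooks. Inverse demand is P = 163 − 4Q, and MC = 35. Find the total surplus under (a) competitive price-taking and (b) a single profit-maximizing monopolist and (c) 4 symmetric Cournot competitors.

Competitive firms price at marginal cost: P = 35, giving Q = 32.
CS = ½·(163 − 35)·32 = 2048; PS = (35 − 35)·32 = 0; TS = 2048.
Monopoly sets MR = MC: 163 − 8Q = 35 ⇒ Q = 16, P = 163 − 4·16 = 99.
CS = ½·(163 − 99)·16 = 512; PS = (99 − 35)·16 = 1024; TS = 1536.
In a 4-firm Cournot equilibrium, symmetry and the first-order condition give q = (163 − 35)/(20) = 6.4. So Q = 25.6 and P = 60.6.
CS = ½·(163 − 60.6)·25.6 = 1310.72; PS = (60.6 − 35)·25.6 = 655.36; TS = 1966.08.

Competition: TS = 2048; Monopoly: TS = 1536; Cournot: TS = 1966.08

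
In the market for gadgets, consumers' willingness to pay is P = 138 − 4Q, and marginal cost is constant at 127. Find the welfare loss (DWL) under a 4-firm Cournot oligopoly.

DWL = 0.605

Competitive firms price at marginal cost: P = 127, giving Q = 2.75.
Cournot with 4 identical firms: the symmetric best-response condition is 138 − 20q = 127. Each firm produces q = 0.55, total output Q = 2.2, price P = 129.2.
DWL is the triangle between Q = 2.2 and Q = 2.75: ½·(2.75 − 2.2)·(129.2 − 127) = 0.605.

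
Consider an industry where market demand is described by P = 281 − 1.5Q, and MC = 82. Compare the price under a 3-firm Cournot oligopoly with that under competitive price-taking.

With 3 symmetric Cournot firms, each firm's FOC gives 281 − 6q = 82, so q = 199/6, Q = 3·199/6 = 99.5, and P = 131.75.
Under competition P = MC = 82, so Q = (281 − 82)/1.5 = 398/3.

Cournot: P = 131.75; Competition: P = 82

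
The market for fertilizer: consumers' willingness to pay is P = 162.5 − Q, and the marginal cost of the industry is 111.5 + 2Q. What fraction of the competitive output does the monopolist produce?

The monopolist equates marginal revenue to marginal cost: 162.5 − 2Q = 111.5 + 2Q, so Q = 12.75. From demand, P = 149.75.
Under competition P = MC: 162.5 − Q = 111.5 + 2Q ⇒ Q = 17, P = 145.5.
Ratio Q_m/Q_c = 12.75/17 = 0.75.

Q_m/Q_c = 0.75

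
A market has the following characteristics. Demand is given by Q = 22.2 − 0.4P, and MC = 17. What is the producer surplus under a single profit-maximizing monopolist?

Inverting demand: P = 55.5 − 2.5Q.
The monopolist equates marginal revenue to marginal cost: 55.5 − 5Q = 17, so Q = 7.7. From demand, P = 36.25.
PS = (36.25 − 17)·7.7 = 148.225.

PS = 148.225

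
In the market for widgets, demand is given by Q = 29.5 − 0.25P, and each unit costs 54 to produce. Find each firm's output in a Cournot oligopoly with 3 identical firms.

Inverting demand: P = 118 − 4Q.
In a 3-firm Cournot equilibrium, symmetry and the first-order condition give q = (118 − 54)/(16) = 4. So Q = 12 and P = 70.

q_i = 4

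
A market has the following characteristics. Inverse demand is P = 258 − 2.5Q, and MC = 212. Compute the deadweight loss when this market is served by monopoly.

Competitive firms price at marginal cost: P = 212, giving Q = 18.4.
Monopoly sets MR = MC: 258 − 5Q = 212 ⇒ Q = 9.2, P = 258 − 2.5·9.2 = 235.
DWL is the triangle between Q = 9.2 and Q = 18.4: ½·(18.4 − 9.2)·(235 − 212) = 105.8.

DWL = 105.8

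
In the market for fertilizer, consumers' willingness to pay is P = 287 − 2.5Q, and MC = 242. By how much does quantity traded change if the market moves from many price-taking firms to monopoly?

Under competition P = MC = 242, so Q = (287 − 242)/2.5 = 18.
Monopoly sets MR = MC: 287 − 5Q = 242 ⇒ Q = 9, P = 287 − 2.5·9 = 264.5.
Change in quantity traded: 9 − 18 = −9.

Q falls by 9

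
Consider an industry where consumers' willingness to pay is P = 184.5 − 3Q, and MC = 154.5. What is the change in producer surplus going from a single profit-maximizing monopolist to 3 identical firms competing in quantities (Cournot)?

The monopolist equates marginal revenue to marginal cost: 184.5 − 6Q = 154.5, so Q = 5. From demand, P = 169.5.
PS = (169.5 − 154.5)·5 = 75.
With 3 symmetric Cournot firms, each firm's FOC gives 184.5 − 12q = 154.5, so q = 2.5, Q = 3·2.5 = 7.5, and P = 162.
PS = (162 − 154.5)·7.5 = 56.25.
Change in producer surplus: 56.25 − 75 = −18.75.

PS falls by 18.75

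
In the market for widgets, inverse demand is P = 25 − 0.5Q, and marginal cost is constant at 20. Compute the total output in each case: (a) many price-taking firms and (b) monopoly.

Under competition P = MC = 20, so Q = (25 − 20)/0.5 = 10.
A monopolist chooses Q where MR = MC. MR = 25 − Q; setting this equal to 20 gives Q = 5 and P = 22.5.

Competition: Q = 10; Monopoly: Q = 5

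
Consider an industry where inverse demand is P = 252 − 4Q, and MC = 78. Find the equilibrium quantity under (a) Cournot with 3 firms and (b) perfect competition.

Cournot with 3 identical firms: the symmetric best-response condition is 252 − 16q = 78. Each firm produces q = 10.875, total output Q = 32.625, price P = 121.5.
Perfect competition: P = MC = 78, so 252 − 4Q = 78 and Q = 43.5.

Cournot: Q = 32.625; Competition: Q = 43.5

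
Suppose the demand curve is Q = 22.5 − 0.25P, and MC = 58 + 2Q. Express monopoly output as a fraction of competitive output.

Inverting demand: P = 90 − 4Q.
A monopolist chooses Q where MR = MC. MR = 90 − 8Q; setting this equal to 58 + 2Q gives Q = 3.2 and P = 77.2.
Competitive equilibrium sets price equal to marginal cost: 90 − 4Q = 58 + 2Q, so Q = 16/3 and P = 206/3.
Ratio Q_m/Q_c = 3.2/(16/3) = 0.6.

Q_m/Q_c = 0.6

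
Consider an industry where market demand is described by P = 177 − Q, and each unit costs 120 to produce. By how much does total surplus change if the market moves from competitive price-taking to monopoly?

Total surplus falls by 406.125

Competitive firms price at marginal cost: P = 120, giving Q = 57.
CS = ½·(177 − 120)·57 = 1624.5; PS = (120 − 120)·57 = 0; TS = 1624.5.
Monopoly sets MR = MC: 177 − 2Q = 120 ⇒ Q = 28.5, P = 177 − 28.5 = 148.5.
CS = ½·(177 − 148.5)·28.5 = 406.125; PS = (148.5 − 120)·28.5 = 812.25; TS = 1218.375.
Change in total surplus: 1218.375 − 1624.5 = −406.125.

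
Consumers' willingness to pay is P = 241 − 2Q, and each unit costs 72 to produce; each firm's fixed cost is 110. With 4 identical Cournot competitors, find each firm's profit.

π_i = 461.22

In a 4-firm Cournot equilibrium, symmetry and the first-order condition give q = (241 − 72)/(10) = 16.9. So Q = 67.6 and P = 105.8.
Each firm's profit = (105.8 − 72)·16.9 − 110 = 461.22.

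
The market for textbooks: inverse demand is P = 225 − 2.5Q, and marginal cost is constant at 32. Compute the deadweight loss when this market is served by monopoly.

DWL = 1862.45

Perfect competition: P = MC = 32, so 225 − 2.5Q = 32 and Q = 77.2.
Monopoly sets MR = MC: 225 − 5Q = 32 ⇒ Q = 38.6, P = 225 − 2.5·38.6 = 128.5.
DWL is the triangle between Q = 38.6 and Q = 77.2: ½·(77.2 − 38.6)·(128.5 − 32) = 1862.45.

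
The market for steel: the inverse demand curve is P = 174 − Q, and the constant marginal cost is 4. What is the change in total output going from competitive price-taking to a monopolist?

Q falls by 85

Perfect competition: P = MC = 4, so 174 − Q = 4 and Q = 170.
The monopolist equates marginal revenue to marginal cost: 174 − 2Q = 4, so Q = 85. From demand, P = 89.
Change in total output: 85 − 170 = −85.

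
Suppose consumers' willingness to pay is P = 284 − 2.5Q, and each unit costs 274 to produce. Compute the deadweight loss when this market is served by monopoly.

DWL = 5

Perfect competition: P = MC = 274, so 284 − 2.5Q = 274 and Q = 4.
The monopolist equates marginal revenue to marginal cost: 284 − 5Q = 274, so Q = 2. From demand, P = 279.
DWL is the triangle between Q = 2 and Q = 4: ½·(4 − 2)·(279 − 274) = 5.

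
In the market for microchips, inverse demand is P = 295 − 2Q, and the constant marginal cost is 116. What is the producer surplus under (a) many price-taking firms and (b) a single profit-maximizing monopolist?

Competition: PS = 0; Monopoly: PS = 4005.125

Under competition P = MC = 116, so Q = (295 − 116)/2 = 89.5.
PS = (116 − 116)·89.5 = 0.
Monopoly sets MR = MC: 295 − 4Q = 116 ⇒ Q = 44.75, P = 295 − 2·44.75 = 205.5.
PS = (205.5 − 116)·44.75 = 4005.125.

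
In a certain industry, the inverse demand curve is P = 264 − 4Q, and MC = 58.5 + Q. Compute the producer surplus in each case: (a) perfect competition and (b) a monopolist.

Competition: PS = 844.605; Monopoly: PS = 2346.125

Competitive equilibrium sets price equal to marginal cost: 264 − 4Q = 58.5 + Q, so Q = 41.1 and P = 99.6.
PS = P·Q − VC(Q) = 99.6·41.1 − (58.5·41.1 + ½·1·41.1²) = 844.605.
Monopoly sets MR = MC: 264 − 8Q = 58.5 + Q ⇒ Q = 137/6, P = 264 − 4·137/6 = 518/3.
PS = P·Q − VC(Q) = 518/3·137/6 − (58.5·137/6 + ½·1·(137/6)²) = 2346.125.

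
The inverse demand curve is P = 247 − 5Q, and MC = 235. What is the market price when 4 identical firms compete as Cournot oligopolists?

P = 237.4

In a 4-firm Cournot equilibrium, symmetry and the first-order condition give q = (247 − 235)/(25) = 0.48. So Q = 1.92 and P = 237.4.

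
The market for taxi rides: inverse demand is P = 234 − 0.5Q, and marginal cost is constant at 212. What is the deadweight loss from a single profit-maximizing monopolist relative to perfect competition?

Competitive firms price at marginal cost: P = 212, giving Q = 44.
A monopolist chooses Q where MR = MC. MR = 234 − Q; setting this equal to 212 gives Q = 22 and P = 223.
DWL is the triangle between Q = 22 and Q = 44: ½·(44 − 22)·(223 − 212) = 121.

DWL = 121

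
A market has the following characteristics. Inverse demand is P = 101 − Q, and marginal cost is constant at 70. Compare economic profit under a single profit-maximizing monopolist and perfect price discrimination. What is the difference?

Economic profit rises by 240.25

A monopolist chooses Q where MR = MC. MR = 101 − 2Q; setting this equal to 70 gives Q = 15.5 and P = 85.5.
Profit = (85.5 − 70)·15.5 = 240.25.
Under first-degree price discrimination the firm charges each unit its demand price and produces up to where P = MC, i.e. Q = 31. Consumer surplus is zero; producer surplus equals total surplus.
PS equals the full surplus area, 480.5. Profit = 480.5 = 480.5.
Change in economic profit: 480.5 − 240.25 = 240.25.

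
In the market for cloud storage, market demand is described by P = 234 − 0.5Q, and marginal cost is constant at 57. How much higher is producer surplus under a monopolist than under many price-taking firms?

Producer surplus rises by 15664.5

Perfect competition: P = MC = 57, so 234 − 0.5Q = 57 and Q = 354.
PS = (57 − 57)·354 = 0.
The monopolist equates marginal revenue to marginal cost: 234 − Q = 57, so Q = 177. From demand, P = 145.5.
PS = (145.5 − 57)·177 = 15664.5.
Change in producer surplus: 15664.5 − 0 = 15664.5.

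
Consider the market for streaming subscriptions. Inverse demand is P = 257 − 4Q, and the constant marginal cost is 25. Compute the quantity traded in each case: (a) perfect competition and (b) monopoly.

Competition: Q = 58; Monopoly: Q = 29

Under competition P = MC = 25, so Q = (257 − 25)/4 = 58.
Monopoly sets MR = MC: 257 − 8Q = 25 ⇒ Q = 29, P = 257 − 4·29 = 141.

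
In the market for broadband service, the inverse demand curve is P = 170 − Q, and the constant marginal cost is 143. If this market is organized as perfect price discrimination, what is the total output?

Under first-degree price discrimination the firm charges each unit its demand price and produces up to where P = MC, i.e. Q = 27. Consumer surplus is zero; producer surplus equals total surplus.

Q = 27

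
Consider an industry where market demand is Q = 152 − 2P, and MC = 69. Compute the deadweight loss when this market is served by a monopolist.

DWL = 12.25

Inverting demand: P = 76 − 0.5Q.
Under competition P = MC = 69, so Q = (76 − 69)/0.5 = 14.
Monopoly sets MR = MC: 76 − Q = 69 ⇒ Q = 7, P = 76 − 0.5·7 = 72.5.
DWL is the triangle between Q = 7 and Q = 14: ½·(14 − 7)·(72.5 − 69) = 12.25.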